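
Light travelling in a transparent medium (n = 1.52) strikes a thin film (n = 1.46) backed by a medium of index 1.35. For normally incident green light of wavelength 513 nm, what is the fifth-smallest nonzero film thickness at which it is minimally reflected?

791 nm

Ray reflecting at the top interface goes from n = 1.52 toward n = 1.46: no phase shift.
Bottom surface (1.46 → 1.35): reflection off a lower-index medium gives no phase shift.
Zero or two π shifts → no net half-wave offset.
For weak reflection here: 2 n t = (m + ½) λ.
The fifth-smallest nonzero thickness corresponds to m = 4: t = (m + ½) λ / (2 n) = 4.50 × 513 / (2 × 1.46) = 791 nm.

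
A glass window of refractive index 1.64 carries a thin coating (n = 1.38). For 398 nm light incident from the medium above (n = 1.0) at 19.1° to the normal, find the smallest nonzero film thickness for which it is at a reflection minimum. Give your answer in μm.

Ray reflecting at the top interface goes from n = 1.0 toward n = 1.38: a half-wave phase shift.
At the lower boundary (n = 1.38 to n = 1.64) the reflected ray undergoes a half-wave phase shift.
The two reflections carry the same phase change, so no net offset.
For weak reflection here: 2 n t cos θ_r = (m + ½) λ.
Snell's law: 1.0 sin 19.1° = 1.38 sin θ_r → sin θ_r = 0.237, cos θ_r = 0.971.
Minimum at m = 0: t = λ / (4 n cos θ_r) = 398 / (4 × 1.38 × 0.971) = 74.2 nm.

0.0742 μm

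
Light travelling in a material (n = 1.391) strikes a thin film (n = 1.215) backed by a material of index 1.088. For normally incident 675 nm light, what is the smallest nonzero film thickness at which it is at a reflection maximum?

278 nm

At the upper boundary (n = 1.391 to n = 1.215) the reflected ray undergoes no phase shift.
Bottom surface (1.215 → 1.088): reflection off a lower-index medium gives no phase shift.
The two reflections carry the same phase change, so no net offset.
For maximum reflection here: 2 n t = m λ.
The smallest nonzero thickness corresponds to m = 1: t = m λ / (2 n) = 1.00 × 675 / (2 × 1.215) = 278 nm.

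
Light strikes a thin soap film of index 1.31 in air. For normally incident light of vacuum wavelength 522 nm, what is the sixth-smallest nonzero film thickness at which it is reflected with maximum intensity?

1096 nm

Top surface (1.0 → 1.31): reflection off a higher-index medium gives a half-wave phase shift.
Ray reflecting at the bottom interface goes from n = 1.31 toward n = 1.0: no phase shift.
Exactly one π shift → a net half-wave offset.
So the condition for constructive reflection is 2 n t = (m + ½) λ.
The sixth-smallest nonzero thickness corresponds to m = 5: t = (m + ½) λ / (2 n) = 5.50 × 522 / (2 × 1.31) = 1096 nm.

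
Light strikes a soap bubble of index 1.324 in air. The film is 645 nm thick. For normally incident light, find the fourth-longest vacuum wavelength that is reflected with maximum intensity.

Top surface (1.0 → 1.324): reflection off a higher-index medium gives a half-wave phase shift.
At the lower boundary (n = 1.324 to n = 1.0) the reflected ray undergoes no phase shift.
Net: one phase inversion between the two reflected rays.
For maximum reflection here: 2 n t = (m + ½) λ.
λ = 2 n t / (m + ½). The fourth-longest wavelength is m = 3: λ = 2 × 1.324 × 645 / 3.50 = 488 nm.

488 nm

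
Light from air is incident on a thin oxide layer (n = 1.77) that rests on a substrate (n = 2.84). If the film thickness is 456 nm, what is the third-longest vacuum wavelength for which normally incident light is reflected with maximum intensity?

Ray reflecting at the top interface goes from n = 1.0 toward n = 1.77: a half-wave phase shift.
Ray reflecting at the bottom interface goes from n = 1.77 toward n = 2.84: a half-wave phase shift.
Net: no relative phase inversion (both shifts match).
So the condition for constructive reflection is 2 n t = m λ.
λ = 2 n t / m. The third-longest wavelength is m = 3: λ = 2 × 1.77 × 456 / 3.00 = 538 nm.

538 nm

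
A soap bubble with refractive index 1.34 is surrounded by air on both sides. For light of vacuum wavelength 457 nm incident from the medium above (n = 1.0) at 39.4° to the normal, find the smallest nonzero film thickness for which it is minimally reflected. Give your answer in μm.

0.194 μm

At the upper boundary (n = 1.0 to n = 1.34) the reflected ray undergoes a half-wave phase shift.
At the lower boundary (n = 1.34 to n = 1.0) the reflected ray undergoes no phase shift.
Exactly one π shift → a net half-wave offset.
So the condition for destructive reflection is 2 n t cos θ_r = m λ.
Snell's law: 1.0 sin 39.4° = 1.34 sin θ_r → sin θ_r = 0.474, cos θ_r = 0.881.
Minimum nonzero at m = 1: t = λ / (2 n cos θ_r) = 457 / (2 × 1.34 × 0.881) = 194 nm.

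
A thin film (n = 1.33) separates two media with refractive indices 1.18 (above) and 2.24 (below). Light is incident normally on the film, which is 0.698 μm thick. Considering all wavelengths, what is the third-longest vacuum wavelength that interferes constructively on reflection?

619 nm

At the upper boundary (n = 1.18 to n = 1.33) the reflected ray undergoes a half-wave phase shift.
Ray reflecting at the bottom interface goes from n = 1.33 toward n = 2.24: a half-wave phase shift.
The two reflections carry the same phase change, so no net offset.
With no net inversion, constructive interference in reflection requires 2 n t = m λ.
λ = 2 n t / m. The third-longest wavelength is m = 3: λ = 2 × 1.33 × 698 / 3.00 = 619 nm.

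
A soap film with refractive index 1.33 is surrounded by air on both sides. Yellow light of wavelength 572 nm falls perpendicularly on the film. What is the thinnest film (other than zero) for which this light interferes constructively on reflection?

108 nm

Top surface (1.0 → 1.33): reflection off a higher-index medium gives a half-wave phase shift.
Bottom surface (1.33 → 1.0): reflection off a lower-index medium gives no phase shift.
Net: one phase inversion between the two reflected rays.
With one net inversion, constructive interference in reflection requires 2 n t = (m + ½) λ.
Minimum at m = 0: t = λ / (4 n) = 572 / (4 × 1.33) = 108 nm.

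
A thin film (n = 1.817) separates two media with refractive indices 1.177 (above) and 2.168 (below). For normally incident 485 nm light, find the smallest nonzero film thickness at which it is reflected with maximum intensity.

Ray reflecting at the top interface goes from n = 1.177 toward n = 1.817: a half-wave phase shift.
Ray reflecting at the bottom interface goes from n = 1.817 toward n = 2.168: a half-wave phase shift.
Zero or two π shifts → no net half-wave offset.
With no net inversion, constructive interference in reflection requires 2 n t = m λ.
Minimum nonzero at m = 1: t = λ / (2 n) = 485 / (2 × 1.817) = 133 nm.

133 nm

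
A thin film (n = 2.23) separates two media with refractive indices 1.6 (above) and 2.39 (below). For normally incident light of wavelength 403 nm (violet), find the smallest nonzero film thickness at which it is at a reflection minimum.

45.2 nm

At the upper boundary (n = 1.6 to n = 2.23) the reflected ray undergoes a half-wave phase shift.
At the lower boundary (n = 2.23 to n = 2.39) the reflected ray undergoes a half-wave phase shift.
Zero or two π shifts → no net half-wave offset.
With no net inversion, destructive interference in reflection requires 2 n t = (m + ½) λ.
Minimum at m = 0: t = λ / (4 n) = 403 / (4 × 2.23) = 45.2 nm.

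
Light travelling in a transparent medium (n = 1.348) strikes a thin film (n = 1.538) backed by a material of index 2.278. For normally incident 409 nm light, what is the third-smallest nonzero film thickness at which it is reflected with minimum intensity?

Ray reflecting at the top interface goes from n = 1.348 toward n = 1.538: a half-wave phase shift.
At the lower boundary (n = 1.538 to n = 2.278) the reflected ray undergoes a half-wave phase shift.
Zero or two π shifts → no net half-wave offset.
For dark reflection here: 2 n t = (m + ½) λ.
The third-smallest nonzero thickness corresponds to m = 2: t = (m + ½) λ / (2 n) = 2.50 × 409 / (2 × 1.538) = 332 nm.

332 nm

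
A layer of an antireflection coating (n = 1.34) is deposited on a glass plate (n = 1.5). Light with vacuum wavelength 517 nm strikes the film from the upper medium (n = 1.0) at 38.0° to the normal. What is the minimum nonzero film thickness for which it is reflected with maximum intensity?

217 nm

Ray reflecting at the top interface goes from n = 1.0 toward n = 1.34: a half-wave phase shift.
Ray reflecting at the bottom interface goes from n = 1.34 toward n = 1.5: a half-wave phase shift.
The two reflections carry the same phase change, so no net offset.
For bright reflection here: 2 n t cos θ_r = m λ.
Snell's law: 1.0 sin 38.0° = 1.34 sin θ_r → sin θ_r = 0.459, cos θ_r = 0.888.
Minimum nonzero at m = 1: t = λ / (2 n cos θ_r) = 517 / (2 × 1.34 × 0.888) = 217 nm.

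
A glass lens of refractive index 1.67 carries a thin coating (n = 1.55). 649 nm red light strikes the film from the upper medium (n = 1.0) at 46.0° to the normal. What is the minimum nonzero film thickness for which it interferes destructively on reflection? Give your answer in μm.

Ray reflecting at the top interface goes from n = 1.0 toward n = 1.55: a half-wave phase shift.
Bottom surface (1.55 → 1.67): reflection off a higher-index medium gives a half-wave phase shift.
Net: no relative phase inversion (both shifts match).
With no net inversion, destructive interference in reflection requires 2 n t cos θ_r = (m + ½) λ.
Snell's law: 1.0 sin 46.0° = 1.55 sin θ_r → sin θ_r = 0.464, cos θ_r = 0.886.
Minimum at m = 0: t = λ / (4 n cos θ_r) = 649 / (4 × 1.55 × 0.886) = 118 nm.

0.118 μm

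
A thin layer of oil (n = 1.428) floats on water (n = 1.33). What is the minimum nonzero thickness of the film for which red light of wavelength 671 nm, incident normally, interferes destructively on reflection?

Top surface (1.0 → 1.428): reflection off a higher-index medium gives a half-wave phase shift.
Bottom surface (1.428 → 1.33): reflection off a lower-index medium gives no phase shift.
Net: one phase inversion between the two reflected rays.
For dark reflection here: 2 n t = m λ.
Minimum nonzero at m = 1: t = λ / (2 n) = 671 / (2 × 1.428) = 235 nm.

235 nm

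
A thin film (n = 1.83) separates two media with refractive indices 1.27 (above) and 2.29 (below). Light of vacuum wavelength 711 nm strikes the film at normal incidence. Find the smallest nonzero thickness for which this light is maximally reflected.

Top surface (1.27 → 1.83): reflection off a higher-index medium gives a half-wave phase shift.
Ray reflecting at the bottom interface goes from n = 1.83 toward n = 2.29: a half-wave phase shift.
Zero or two π shifts → no net half-wave offset.
So the condition for constructive reflection is 2 n t = m λ.
The smallest nonzero thickness corresponds to m = 1: t = m λ / (2 n) = 1.00 × 711 / (2 × 1.83) = 194 nm.

194 nm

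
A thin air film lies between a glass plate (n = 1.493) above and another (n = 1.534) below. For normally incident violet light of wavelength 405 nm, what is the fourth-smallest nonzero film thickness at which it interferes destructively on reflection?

810 nm

At the upper boundary (n = 1.493 to n = 1.0) the reflected ray undergoes no phase shift.
At the lower boundary (n = 1.0 to n = 1.534) the reflected ray undergoes a half-wave phase shift.
Net: one phase inversion between the two reflected rays.
So the condition for destructive reflection is 2 n t = m λ.
The fourth-smallest nonzero thickness corresponds to m = 4: t = m λ / (2 n) = 4.00 × 405 / (2 × 1.0) = 810 nm.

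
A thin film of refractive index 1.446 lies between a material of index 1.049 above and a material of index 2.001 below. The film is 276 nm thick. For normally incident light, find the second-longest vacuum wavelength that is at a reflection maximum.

399 nm

Ray reflecting at the top interface goes from n = 1.049 toward n = 1.446: a half-wave phase shift.
At the lower boundary (n = 1.446 to n = 2.001) the reflected ray undergoes a half-wave phase shift.
Net: no relative phase inversion (both shifts match).
For maximum reflection here: 2 n t = m λ.
λ = 2 n t / m. The second-longest wavelength is m = 2: λ = 2 × 1.446 × 276 / 2.00 = 399 nm.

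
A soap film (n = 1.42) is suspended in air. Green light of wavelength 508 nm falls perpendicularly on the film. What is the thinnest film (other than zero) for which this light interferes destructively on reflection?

At the upper boundary (n = 1.0 to n = 1.42) the reflected ray undergoes a half-wave phase shift.
Bottom surface (1.42 → 1.0): reflection off a lower-index medium gives no phase shift.
Exactly one π shift → a net half-wave offset.
For dark reflection here: 2 n t = m λ.
Minimum nonzero at m = 1: t = λ / (2 n) = 508 / (2 × 1.42) = 179 nm.

179 nm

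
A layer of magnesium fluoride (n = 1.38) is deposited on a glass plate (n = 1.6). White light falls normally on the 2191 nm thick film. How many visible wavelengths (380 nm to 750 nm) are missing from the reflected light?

8

Top surface (1.0 → 1.38): reflection off a higher-index medium gives a half-wave phase shift.
At the lower boundary (n = 1.38 to n = 1.6) the reflected ray undergoes a half-wave phase shift.
The two reflections carry the same phase change, so no net offset.
With no net inversion, destructive interference in reflection requires 2 n t = (m + ½) λ.
λ = 2 n t / (m + ½) = 6047 / (m + ½) nm.
m=7: 806 nm (IR); m=8: 711 nm (visible); m=9: 637 nm (visible); m=10: 576 nm (visible); m=11: 526 nm (visible); m=12: 484 nm (visible); m=13: 448 nm (visible); m=14: 417 nm (visible); m=15: 390 nm (visible); m=16: 366 nm (UV).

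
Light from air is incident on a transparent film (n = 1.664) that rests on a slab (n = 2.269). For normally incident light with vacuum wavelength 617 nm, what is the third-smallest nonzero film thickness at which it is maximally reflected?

556 nm

Top surface (1.0 → 1.664): reflection off a higher-index medium gives a half-wave phase shift.
Bottom surface (1.664 → 2.269): reflection off a higher-index medium gives a half-wave phase shift.
The two reflections carry the same phase change, so no net offset.
With no net inversion, constructive interference in reflection requires 2 n t = m λ.
The third-smallest nonzero thickness corresponds to m = 3: t = m λ / (2 n) = 3.00 × 617 / (2 × 1.664) = 556 nm.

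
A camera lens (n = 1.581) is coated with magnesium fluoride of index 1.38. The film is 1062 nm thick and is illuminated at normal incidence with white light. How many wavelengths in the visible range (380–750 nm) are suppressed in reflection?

At the upper boundary (n = 1.0 to n = 1.38) the reflected ray undergoes a half-wave phase shift.
Ray reflecting at the bottom interface goes from n = 1.38 toward n = 1.581: a half-wave phase shift.
The two reflections carry the same phase change, so no net offset.
With no net inversion, destructive interference in reflection requires 2 n t = (m + ½) λ.
λ = 2 n t / (m + ½) = 2931 / (m + ½) nm.
m=3: 837 nm (IR); m=4: 651 nm (visible); m=5: 533 nm (visible); m=6: 451 nm (visible); m=7: 391 nm (visible); m=8: 345 nm (UV).

4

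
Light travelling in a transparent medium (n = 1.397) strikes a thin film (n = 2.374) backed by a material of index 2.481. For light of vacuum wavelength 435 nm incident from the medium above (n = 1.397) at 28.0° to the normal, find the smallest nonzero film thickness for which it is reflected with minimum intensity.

47.7 nm

Ray reflecting at the top interface goes from n = 1.397 toward n = 2.374: a half-wave phase shift.
At the lower boundary (n = 2.374 to n = 2.481) the reflected ray undergoes a half-wave phase shift.
Net: no relative phase inversion (both shifts match).
So the condition for destructive reflection is 2 n t cos θ_r = (m + ½) λ.
Snell's law: 1.397 sin 28.0° = 2.374 sin θ_r → sin θ_r = 0.276, cos θ_r = 0.961.
Minimum at m = 0: t = λ / (4 n cos θ_r) = 435 / (4 × 2.374 × 0.961) = 47.7 nm.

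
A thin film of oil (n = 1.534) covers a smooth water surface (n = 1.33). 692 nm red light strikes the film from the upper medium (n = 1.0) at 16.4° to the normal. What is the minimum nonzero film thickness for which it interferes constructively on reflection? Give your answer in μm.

0.115 μm

At the upper boundary (n = 1.0 to n = 1.534) the reflected ray undergoes a half-wave phase shift.
At the lower boundary (n = 1.534 to n = 1.33) the reflected ray undergoes no phase shift.
Net: one phase inversion between the two reflected rays.
For bright reflection here: 2 n t cos θ_r = (m + ½) λ.
Snell's law: 1.0 sin 16.4° = 1.534 sin θ_r → sin θ_r = 0.184, cos θ_r = 0.983.
Minimum at m = 0: t = λ / (4 n cos θ_r) = 692 / (4 × 1.534 × 0.983) = 115 nm.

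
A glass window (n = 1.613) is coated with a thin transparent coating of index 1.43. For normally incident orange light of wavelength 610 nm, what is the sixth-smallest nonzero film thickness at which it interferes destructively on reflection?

At the upper boundary (n = 1.0 to n = 1.43) the reflected ray undergoes a half-wave phase shift.
Ray reflecting at the bottom interface goes from n = 1.43 toward n = 1.613: a half-wave phase shift.
Zero or two π shifts → no net half-wave offset.
So the condition for destructive reflection is 2 n t = (m + ½) λ.
The sixth-smallest nonzero thickness corresponds to m = 5: t = (m + ½) λ / (2 n) = 5.50 × 610 / (2 × 1.43) = 1173 nm.

1173 nm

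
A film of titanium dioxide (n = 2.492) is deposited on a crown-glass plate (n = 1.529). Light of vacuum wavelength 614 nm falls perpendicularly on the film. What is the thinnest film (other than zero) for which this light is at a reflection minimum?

123 nm

Ray reflecting at the top interface goes from n = 1.0 toward n = 2.492: a half-wave phase shift.
At the lower boundary (n = 2.492 to n = 1.529) the reflected ray undergoes no phase shift.
The two reflections differ by half a wavelength.
So the condition for destructive reflection is 2 n t = m λ.
Minimum nonzero at m = 1: t = λ / (2 n) = 614 / (2 × 2.492) = 123 nm.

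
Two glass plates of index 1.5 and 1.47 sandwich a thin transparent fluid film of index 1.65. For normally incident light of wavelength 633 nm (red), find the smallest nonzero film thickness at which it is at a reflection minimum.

192 nm

Ray reflecting at the top interface goes from n = 1.5 toward n = 1.65: a half-wave phase shift.
Ray reflecting at the bottom interface goes from n = 1.65 toward n = 1.47: no phase shift.
Net: one phase inversion between the two reflected rays.
So the condition for destructive reflection is 2 n t = m λ.
Minimum nonzero at m = 1: t = λ / (2 n) = 633 / (2 × 1.65) = 192 nm.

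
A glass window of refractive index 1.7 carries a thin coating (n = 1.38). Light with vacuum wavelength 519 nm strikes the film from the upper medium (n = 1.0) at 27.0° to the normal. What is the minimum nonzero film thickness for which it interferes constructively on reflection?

199 nm

At the upper boundary (n = 1.0 to n = 1.38) the reflected ray undergoes a half-wave phase shift.
Ray reflecting at the bottom interface goes from n = 1.38 toward n = 1.7: a half-wave phase shift.
The two reflections carry the same phase change, so no net offset.
For bright reflection here: 2 n t cos θ_r = m λ.
Snell's law: 1.0 sin 27.0° = 1.38 sin θ_r → sin θ_r = 0.329, cos θ_r = 0.944.
Minimum nonzero at m = 1: t = λ / (2 n cos θ_r) = 519 / (2 × 1.38 × 0.944) = 199 nm.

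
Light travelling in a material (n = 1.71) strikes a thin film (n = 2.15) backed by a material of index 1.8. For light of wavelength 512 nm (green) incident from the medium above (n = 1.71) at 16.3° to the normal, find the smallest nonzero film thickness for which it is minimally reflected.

Ray reflecting at the top interface goes from n = 1.71 toward n = 2.15: a half-wave phase shift.
Bottom surface (2.15 → 1.8): reflection off a lower-index medium gives no phase shift.
Net: one phase inversion between the two reflected rays.
So the condition for destructive reflection is 2 n t cos θ_r = m λ.
Snell's law: 1.71 sin 16.3° = 2.15 sin θ_r → sin θ_r = 0.223, cos θ_r = 0.975.
Minimum nonzero at m = 1: t = λ / (2 n cos θ_r) = 512 / (2 × 2.15 × 0.975) = 122 nm.

122 nm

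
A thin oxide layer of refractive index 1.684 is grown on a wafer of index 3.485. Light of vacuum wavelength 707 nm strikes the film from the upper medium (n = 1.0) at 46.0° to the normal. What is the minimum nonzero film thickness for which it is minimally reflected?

116 nm

Ray reflecting at the top interface goes from n = 1.0 toward n = 1.684: a half-wave phase shift.
Bottom surface (1.684 → 3.485): reflection off a higher-index medium gives a half-wave phase shift.
Zero or two π shifts → no net half-wave offset.
For minimum reflection here: 2 n t cos θ_r = (m + ½) λ.
Snell's law: 1.0 sin 46.0° = 1.684 sin θ_r → sin θ_r = 0.427, cos θ_r = 0.904.
Minimum at m = 0: t = λ / (4 n cos θ_r) = 707 / (4 × 1.684 × 0.904) = 116 nm.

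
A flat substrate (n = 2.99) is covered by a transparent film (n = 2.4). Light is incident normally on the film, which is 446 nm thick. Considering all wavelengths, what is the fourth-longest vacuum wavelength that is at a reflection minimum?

612 nm

At the upper boundary (n = 1.0 to n = 2.4) the reflected ray undergoes a half-wave phase shift.
Ray reflecting at the bottom interface goes from n = 2.4 toward n = 2.99: a half-wave phase shift.
The two reflections carry the same phase change, so no net offset.
For dark reflection here: 2 n t = (m + ½) λ.
λ = 2 n t / (m + ½). The fourth-longest wavelength is m = 3: λ = 2 × 2.4 × 446 / 3.50 = 612 nm.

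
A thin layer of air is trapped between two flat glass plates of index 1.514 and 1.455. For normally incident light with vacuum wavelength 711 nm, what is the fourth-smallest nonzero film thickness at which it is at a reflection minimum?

1422 nm

Top surface (1.514 → 1.0): reflection off a lower-index medium gives no phase shift.
At the lower boundary (n = 1.0 to n = 1.455) the reflected ray undergoes a half-wave phase shift.
The two reflections differ by half a wavelength.
So the condition for destructive reflection is 2 n t = m λ.
The fourth-smallest nonzero thickness corresponds to m = 4: t = m λ / (2 n) = 4.00 × 711 / (2 × 1.0) = 1422 nm.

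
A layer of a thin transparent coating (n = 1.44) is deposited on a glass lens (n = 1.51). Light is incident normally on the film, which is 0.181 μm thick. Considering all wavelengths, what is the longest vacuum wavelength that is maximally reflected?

521 nm

At the upper boundary (n = 1.0 to n = 1.44) the reflected ray undergoes a half-wave phase shift.
Ray reflecting at the bottom interface goes from n = 1.44 toward n = 1.51: a half-wave phase shift.
The two reflections carry the same phase change, so no net offset.
With no net inversion, constructive interference in reflection requires 2 n t = m λ.
λ = 2 n t / m. The longest wavelength is m = 1: λ = 2 × 1.44 × 181 / 1.00 = 521 nm.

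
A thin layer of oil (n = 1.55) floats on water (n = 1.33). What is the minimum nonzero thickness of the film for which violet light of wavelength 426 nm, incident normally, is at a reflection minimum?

At the upper boundary (n = 1.0 to n = 1.55) the reflected ray undergoes a half-wave phase shift.
At the lower boundary (n = 1.55 to n = 1.33) the reflected ray undergoes no phase shift.
The two reflections differ by half a wavelength.
For weak reflection here: 2 n t = m λ.
Minimum nonzero at m = 1: t = λ / (2 n) = 426 / (2 × 1.55) = 137 nm.

137 nm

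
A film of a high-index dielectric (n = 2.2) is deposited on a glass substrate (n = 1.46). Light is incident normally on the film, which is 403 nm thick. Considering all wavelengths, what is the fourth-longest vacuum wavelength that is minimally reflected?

At the upper boundary (n = 1.0 to n = 2.2) the reflected ray undergoes a half-wave phase shift.
At the lower boundary (n = 2.2 to n = 1.46) the reflected ray undergoes no phase shift.
Exactly one π shift → a net half-wave offset.
For dark reflection here: 2 n t = m λ.
λ = 2 n t / m. The fourth-longest wavelength is m = 4: λ = 2 × 2.2 × 403 / 4.00 = 443 nm.

443 nm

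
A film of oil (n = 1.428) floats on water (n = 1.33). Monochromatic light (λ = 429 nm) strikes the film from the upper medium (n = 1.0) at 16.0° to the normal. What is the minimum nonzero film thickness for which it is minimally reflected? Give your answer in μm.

At the upper boundary (n = 1.0 to n = 1.428) the reflected ray undergoes a half-wave phase shift.
Ray reflecting at the bottom interface goes from n = 1.428 toward n = 1.33: no phase shift.
Exactly one π shift → a net half-wave offset.
With one net inversion, destructive interference in reflection requires 2 n t cos θ_r = m λ.
Snell's law: 1.0 sin 16.0° = 1.428 sin θ_r → sin θ_r = 0.193, cos θ_r = 0.981.
Minimum nonzero at m = 1: t = λ / (2 n cos θ_r) = 429 / (2 × 1.428 × 0.981) = 153 nm.

0.153 μm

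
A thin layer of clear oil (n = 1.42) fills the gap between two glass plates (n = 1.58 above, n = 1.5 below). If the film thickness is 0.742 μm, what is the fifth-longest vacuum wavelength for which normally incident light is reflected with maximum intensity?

468 nm

Ray reflecting at the top interface goes from n = 1.58 toward n = 1.42: no phase shift.
Ray reflecting at the bottom interface goes from n = 1.42 toward n = 1.5: a half-wave phase shift.
Exactly one π shift → a net half-wave offset.
With one net inversion, constructive interference in reflection requires 2 n t = (m + ½) λ.
λ = 2 n t / (m + ½). The fifth-longest wavelength is m = 4: λ = 2 × 1.42 × 742 / 4.50 = 468 nm.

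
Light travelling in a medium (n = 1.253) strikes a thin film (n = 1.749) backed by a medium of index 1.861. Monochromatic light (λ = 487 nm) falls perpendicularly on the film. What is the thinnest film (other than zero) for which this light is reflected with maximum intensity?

Ray reflecting at the top interface goes from n = 1.253 toward n = 1.749: a half-wave phase shift.
At the lower boundary (n = 1.749 to n = 1.861) the reflected ray undergoes a half-wave phase shift.
Zero or two π shifts → no net half-wave offset.
For maximum reflection here: 2 n t = m λ.
Minimum nonzero at m = 1: t = λ / (2 n) = 487 / (2 × 1.749) = 139 nm.

139 nm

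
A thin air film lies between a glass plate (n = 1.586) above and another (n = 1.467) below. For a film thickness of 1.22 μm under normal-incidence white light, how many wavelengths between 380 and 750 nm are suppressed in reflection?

Top surface (1.586 → 1.0): reflection off a lower-index medium gives no phase shift.
At the lower boundary (n = 1.0 to n = 1.467) the reflected ray undergoes a half-wave phase shift.
The two reflections differ by half a wavelength.
With one net inversion, destructive interference in reflection requires 2 n t = m λ.
λ = 2 n t / m = 2440 / m nm.
m=3: 813 nm (IR); m=4: 610 nm (visible); m=5: 488 nm (visible); m=6: 407 nm (visible); m=7: 349 nm (UV).

3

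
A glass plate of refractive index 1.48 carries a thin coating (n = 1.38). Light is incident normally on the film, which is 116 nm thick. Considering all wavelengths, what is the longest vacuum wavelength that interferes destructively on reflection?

At the upper boundary (n = 1.0 to n = 1.38) the reflected ray undergoes a half-wave phase shift.
Bottom surface (1.38 → 1.48): reflection off a higher-index medium gives a half-wave phase shift.
Zero or two π shifts → no net half-wave offset.
For weak reflection here: 2 n t = (m + ½) λ.
λ = 2 n t / (m + ½). The longest wavelength is m = 0: λ = 2 × 1.38 × 116 / 0.500 = 640 nm.

640 nm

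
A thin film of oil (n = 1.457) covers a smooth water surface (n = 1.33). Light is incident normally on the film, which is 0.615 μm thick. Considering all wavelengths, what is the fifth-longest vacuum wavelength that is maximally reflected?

At the upper boundary (n = 1.0 to n = 1.457) the reflected ray undergoes a half-wave phase shift.
At the lower boundary (n = 1.457 to n = 1.33) the reflected ray undergoes no phase shift.
The two reflections differ by half a wavelength.
So the condition for constructive reflection is 2 n t = (m + ½) λ.
λ = 2 n t / (m + ½). The fifth-longest wavelength is m = 4: λ = 2 × 1.457 × 615 / 4.50 = 398 nm.

398 nm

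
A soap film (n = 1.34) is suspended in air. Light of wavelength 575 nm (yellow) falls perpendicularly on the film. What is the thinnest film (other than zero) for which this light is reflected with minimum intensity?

Top surface (1.0 → 1.34): reflection off a higher-index medium gives a half-wave phase shift.
At the lower boundary (n = 1.34 to n = 1.0) the reflected ray undergoes no phase shift.
Exactly one π shift → a net half-wave offset.
For dark reflection here: 2 n t = m λ.
Minimum nonzero at m = 1: t = λ / (2 n) = 575 / (2 × 1.34) = 215 nm.

215 nm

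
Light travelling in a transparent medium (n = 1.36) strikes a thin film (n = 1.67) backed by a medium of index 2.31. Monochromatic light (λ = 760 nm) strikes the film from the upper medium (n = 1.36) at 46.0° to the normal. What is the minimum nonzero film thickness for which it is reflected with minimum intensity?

140 nm

At the upper boundary (n = 1.36 to n = 1.67) the reflected ray undergoes a half-wave phase shift.
Ray reflecting at the bottom interface goes from n = 1.67 toward n = 2.31: a half-wave phase shift.
The two reflections carry the same phase change, so no net offset.
So the condition for destructive reflection is 2 n t cos θ_r = (m + ½) λ.
Snell's law: 1.36 sin 46.0° = 1.67 sin θ_r → sin θ_r = 0.586, cos θ_r = 0.810.
Minimum at m = 0: t = λ / (4 n cos θ_r) = 760 / (4 × 1.67 × 0.810) = 140 nm.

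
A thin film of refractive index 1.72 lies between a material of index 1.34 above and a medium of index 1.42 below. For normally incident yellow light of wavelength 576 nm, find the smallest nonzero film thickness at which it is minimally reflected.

Ray reflecting at the top interface goes from n = 1.34 toward n = 1.72: a half-wave phase shift.
At the lower boundary (n = 1.72 to n = 1.42) the reflected ray undergoes no phase shift.
Net: one phase inversion between the two reflected rays.
For weak reflection here: 2 n t = m λ.
Minimum nonzero at m = 1: t = λ / (2 n) = 576 / (2 × 1.72) = 167 nm.

167 nm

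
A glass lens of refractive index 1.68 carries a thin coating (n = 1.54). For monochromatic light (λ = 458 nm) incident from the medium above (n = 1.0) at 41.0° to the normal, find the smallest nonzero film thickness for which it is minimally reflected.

82.2 nm

Top surface (1.0 → 1.54): reflection off a higher-index medium gives a half-wave phase shift.
At the lower boundary (n = 1.54 to n = 1.68) the reflected ray undergoes a half-wave phase shift.
Net: no relative phase inversion (both shifts match).
For dark reflection here: 2 n t cos θ_r = (m + ½) λ.
Snell's law: 1.0 sin 41.0° = 1.54 sin θ_r → sin θ_r = 0.426, cos θ_r = 0.905.
Minimum at m = 0: t = λ / (4 n cos θ_r) = 458 / (4 × 1.54 × 0.905) = 82.2 nm.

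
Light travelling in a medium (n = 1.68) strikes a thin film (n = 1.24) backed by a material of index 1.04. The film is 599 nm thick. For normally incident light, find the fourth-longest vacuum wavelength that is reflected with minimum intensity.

At the upper boundary (n = 1.68 to n = 1.24) the reflected ray undergoes no phase shift.
Bottom surface (1.24 → 1.04): reflection off a lower-index medium gives no phase shift.
The two reflections carry the same phase change, so no net offset.
With no net inversion, destructive interference in reflection requires 2 n t = (m + ½) λ.
λ = 2 n t / (m + ½). The fourth-longest wavelength is m = 3: λ = 2 × 1.24 × 599 / 3.50 = 424 nm.

424 nm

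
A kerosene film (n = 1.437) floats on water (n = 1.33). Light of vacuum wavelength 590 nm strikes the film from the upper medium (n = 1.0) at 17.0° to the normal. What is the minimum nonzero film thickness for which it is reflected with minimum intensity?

210 nm

Top surface (1.0 → 1.437): reflection off a higher-index medium gives a half-wave phase shift.
Bottom surface (1.437 → 1.33): reflection off a lower-index medium gives no phase shift.
Net: one phase inversion between the two reflected rays.
With one net inversion, destructive interference in reflection requires 2 n t cos θ_r = m λ.
Snell's law: 1.0 sin 17.0° = 1.437 sin θ_r → sin θ_r = 0.203, cos θ_r = 0.979.
Minimum nonzero at m = 1: t = λ / (2 n cos θ_r) = 590 / (2 × 1.437 × 0.979) = 210 nm.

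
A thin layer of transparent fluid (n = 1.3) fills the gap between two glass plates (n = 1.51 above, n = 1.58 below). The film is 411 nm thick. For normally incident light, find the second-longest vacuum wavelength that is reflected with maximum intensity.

712 nm

At the upper boundary (n = 1.51 to n = 1.3) the reflected ray undergoes no phase shift.
At the lower boundary (n = 1.3 to n = 1.58) the reflected ray undergoes a half-wave phase shift.
Net: one phase inversion between the two reflected rays.
For bright reflection here: 2 n t = (m + ½) λ.
λ = 2 n t / (m + ½). The second-longest wavelength is m = 1: λ = 2 × 1.3 × 411 / 1.50 = 712 nm.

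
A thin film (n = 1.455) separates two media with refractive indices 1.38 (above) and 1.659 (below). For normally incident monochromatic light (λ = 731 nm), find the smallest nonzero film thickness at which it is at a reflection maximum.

251 nm

At the upper boundary (n = 1.38 to n = 1.455) the reflected ray undergoes a half-wave phase shift.
Ray reflecting at the bottom interface goes from n = 1.455 toward n = 1.659: a half-wave phase shift.
Zero or two π shifts → no net half-wave offset.
For bright reflection here: 2 n t = m λ.
Minimum nonzero at m = 1: t = λ / (2 n) = 731 / (2 × 1.455) = 251 nm.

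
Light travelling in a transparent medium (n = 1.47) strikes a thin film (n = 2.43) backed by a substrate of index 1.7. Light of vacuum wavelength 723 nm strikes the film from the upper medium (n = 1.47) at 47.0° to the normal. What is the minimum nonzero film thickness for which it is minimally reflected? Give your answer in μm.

At the upper boundary (n = 1.47 to n = 2.43) the reflected ray undergoes a half-wave phase shift.
Bottom surface (2.43 → 1.7): reflection off a lower-index medium gives no phase shift.
The two reflections differ by half a wavelength.
For minimum reflection here: 2 n t cos θ_r = m λ.
Snell's law: 1.47 sin 47.0° = 2.43 sin θ_r → sin θ_r = 0.442, cos θ_r = 0.897.
Minimum nonzero at m = 1: t = λ / (2 n cos θ_r) = 723 / (2 × 2.43 × 0.897) = 166 nm.

0.166 μm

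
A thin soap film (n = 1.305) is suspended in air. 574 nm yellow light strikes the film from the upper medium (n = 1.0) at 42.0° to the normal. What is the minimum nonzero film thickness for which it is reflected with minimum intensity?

Top surface (1.0 → 1.305): reflection off a higher-index medium gives a half-wave phase shift.
Ray reflecting at the bottom interface goes from n = 1.305 toward n = 1.0: no phase shift.
The two reflections differ by half a wavelength.
So the condition for destructive reflection is 2 n t cos θ_r = m λ.
Snell's law: 1.0 sin 42.0° = 1.305 sin θ_r → sin θ_r = 0.513, cos θ_r = 0.859.
Minimum nonzero at m = 1: t = λ / (2 n cos θ_r) = 574 / (2 × 1.305 × 0.859) = 256 nm.

256 nm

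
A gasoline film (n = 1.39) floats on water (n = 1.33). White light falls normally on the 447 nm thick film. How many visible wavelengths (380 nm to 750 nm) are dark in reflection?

2

Top surface (1.0 → 1.39): reflection off a higher-index medium gives a half-wave phase shift.
Bottom surface (1.39 → 1.33): reflection off a lower-index medium gives no phase shift.
Exactly one π shift → a net half-wave offset.
With one net inversion, destructive interference in reflection requires 2 n t = m λ.
λ = 2 n t / m = 1243 / m nm.
m=1: 1243 nm (IR); m=2: 621 nm (visible); m=3: 414 nm (visible); m=4: 311 nm (UV).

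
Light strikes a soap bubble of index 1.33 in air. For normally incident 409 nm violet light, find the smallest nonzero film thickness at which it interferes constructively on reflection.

At the upper boundary (n = 1.0 to n = 1.33) the reflected ray undergoes a half-wave phase shift.
At the lower boundary (n = 1.33 to n = 1.0) the reflected ray undergoes no phase shift.
The two reflections differ by half a wavelength.
With one net inversion, constructive interference in reflection requires 2 n t = (m + ½) λ.
Minimum at m = 0: t = λ / (4 n) = 409 / (4 × 1.33) = 76.9 nm.

76.9 nm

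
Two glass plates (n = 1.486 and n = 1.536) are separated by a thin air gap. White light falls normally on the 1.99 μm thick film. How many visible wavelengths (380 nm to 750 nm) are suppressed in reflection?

At the upper boundary (n = 1.486 to n = 1.0) the reflected ray undergoes no phase shift.
Bottom surface (1.0 → 1.536): reflection off a higher-index medium gives a half-wave phase shift.
Net: one phase inversion between the two reflected rays.
For minimum reflection here: 2 n t = m λ.
λ = 2 n t / m = 3980 / m nm.
m=5: 796 nm (IR); m=6: 663 nm (visible); m=7: 569 nm (visible); m=8: 498 nm (visible); m=9: 442 nm (visible); m=10: 398 nm (visible); m=11: 362 nm (UV).

5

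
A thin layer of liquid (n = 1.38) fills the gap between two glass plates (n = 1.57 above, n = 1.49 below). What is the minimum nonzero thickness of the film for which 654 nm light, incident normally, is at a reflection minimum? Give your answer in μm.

At the upper boundary (n = 1.57 to n = 1.38) the reflected ray undergoes no phase shift.
Bottom surface (1.38 → 1.49): reflection off a higher-index medium gives a half-wave phase shift.
Exactly one π shift → a net half-wave offset.
With one net inversion, destructive interference in reflection requires 2 n t = m λ.
Minimum nonzero at m = 1: t = λ / (2 n) = 654 / (2 × 1.38) = 237 nm.

0.237 μm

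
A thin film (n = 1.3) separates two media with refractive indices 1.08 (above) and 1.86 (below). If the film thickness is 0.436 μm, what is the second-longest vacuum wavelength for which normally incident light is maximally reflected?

567 nm

At the upper boundary (n = 1.08 to n = 1.3) the reflected ray undergoes a half-wave phase shift.
Ray reflecting at the bottom interface goes from n = 1.3 toward n = 1.86: a half-wave phase shift.
Zero or two π shifts → no net half-wave offset.
So the condition for constructive reflection is 2 n t = m λ.
λ = 2 n t / m. The second-longest wavelength is m = 2: λ = 2 × 1.3 × 436 / 2.00 = 567 nm.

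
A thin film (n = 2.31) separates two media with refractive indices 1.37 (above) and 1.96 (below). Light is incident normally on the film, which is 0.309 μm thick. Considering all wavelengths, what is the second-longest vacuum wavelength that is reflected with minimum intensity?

Top surface (1.37 → 2.31): reflection off a higher-index medium gives a half-wave phase shift.
Ray reflecting at the bottom interface goes from n = 2.31 toward n = 1.96: no phase shift.
The two reflections differ by half a wavelength.
With one net inversion, destructive interference in reflection requires 2 n t = m λ.
λ = 2 n t / m. The second-longest wavelength is m = 2: λ = 2 × 2.31 × 309 / 2.00 = 714 nm.

714 nm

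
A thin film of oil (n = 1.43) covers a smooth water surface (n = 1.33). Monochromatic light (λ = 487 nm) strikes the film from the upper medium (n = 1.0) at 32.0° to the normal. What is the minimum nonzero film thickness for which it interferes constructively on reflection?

91.7 nm

Top surface (1.0 → 1.43): reflection off a higher-index medium gives a half-wave phase shift.
Bottom surface (1.43 → 1.33): reflection off a lower-index medium gives no phase shift.
Exactly one π shift → a net half-wave offset.
So the condition for constructive reflection is 2 n t cos θ_r = (m + ½) λ.
Snell's law: 1.0 sin 32.0° = 1.43 sin θ_r → sin θ_r = 0.371, cos θ_r = 0.929.
Minimum at m = 0: t = λ / (4 n cos θ_r) = 487 / (4 × 1.43 × 0.929) = 91.7 nm.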